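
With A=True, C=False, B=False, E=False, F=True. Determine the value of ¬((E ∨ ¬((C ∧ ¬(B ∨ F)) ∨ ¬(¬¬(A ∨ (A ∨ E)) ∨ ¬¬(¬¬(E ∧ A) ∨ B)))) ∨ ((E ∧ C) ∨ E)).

False

B ∨ F = False ∨ True = True
¬(B ∨ F) = ¬True = False
C ∧ ¬(B ∨ F) = False ∧ False = False
A ∨ E = True ∨ False = True
A ∨ (A ∨ E) = True ∨ True = True
¬(A ∨ (A ∨ E)) = ¬True = False
¬¬(A ∨ (A ∨ E)) = ¬False = True
E ∧ A = False ∧ True = False
¬(E ∧ A) = ¬False = True
¬¬(E ∧ A) = ¬True = False
¬¬(E ∧ A) ∨ B = False ∨ False = False
¬(¬¬(E ∧ A) ∨ B) = ¬False = True
¬¬(¬¬(E ∧ A) ∨ B) = ¬True = False
¬¬(A ∨ (A ∨ E)) ∨ ¬¬(¬¬(E ∧ A) ∨ B) = True ∨ False = True
¬(¬¬(A ∨ (A ∨ E)) ∨ ¬¬(¬¬(E ∧ A) ∨ B)) = ¬True = False
(C ∧ ¬(B ∨ F)) ∨ ¬(¬¬(A ∨ (A ∨ E)) ∨ ¬¬(¬¬(E ∧ A) ∨ B)) = False ∨ False = False
¬((C ∧ ¬(B ∨ F)) ∨ ¬(¬¬(A ∨ (A ∨ E)) ∨ ¬¬(¬¬(E ∧ A) ∨ B))) = ¬False = True
E ∨ ¬((C ∧ ¬(B ∨ F)) ∨ ¬(¬¬(A ∨ (A ∨ E)) ∨ ¬¬(¬¬(E ∧ A) ∨ B))) = False ∨ True = True
E ∧ C = False ∧ False = False
(E ∧ C) ∨ E = False ∨ False = False
(E ∨ ¬((C ∧ ¬(B ∨ F)) ∨ ¬(¬¬(A ∨ (A ∨ E)) ∨ ¬¬(¬¬(E ∧ A) ∨ B)))) ∨ ((E ∧ C) ∨ E) = True ∨ False = True
¬((E ∨ ¬((C ∧ ¬(B ∨ F)) ∨ ¬(¬¬(A ∨ (A ∨ E)) ∨ ¬¬(¬¬(E ∧ A) ∨ B)))) ∨ ((E ∧ C) ∨ E)) = ¬True = False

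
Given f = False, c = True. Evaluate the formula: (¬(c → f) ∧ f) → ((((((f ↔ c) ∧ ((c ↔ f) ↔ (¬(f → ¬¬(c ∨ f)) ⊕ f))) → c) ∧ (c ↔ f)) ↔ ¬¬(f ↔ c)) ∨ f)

c → f = True → False = False
¬(c → f) = ¬False = True
¬(c → f) ∧ f = True ∧ False = False
f ↔ c = False ↔ True = False
c ↔ f = True ↔ False = False
c ∨ f = True ∨ False = True
¬(c ∨ f) = ¬True = False
¬¬(c ∨ f) = ¬False = True
f → ¬¬(c ∨ f) = False → True = True
¬(f → ¬¬(c ∨ f)) = ¬True = False
¬(f → ¬¬(c ∨ f)) ⊕ f = False ⊕ False = False
(c ↔ f) ↔ (¬(f → ¬¬(c ∨ f)) ⊕ f) = False ↔ False = True
(f ↔ c) ∧ ((c ↔ f) ↔ (¬(f → ¬¬(c ∨ f)) ⊕ f)) = False ∧ True = False
((f ↔ c) ∧ ((c ↔ f) ↔ (¬(f → ¬¬(c ∨ f)) ⊕ f))) → c = False → True = True
c ↔ f = True ↔ False = False
(((f ↔ c) ∧ ((c ↔ f) ↔ (¬(f → ¬¬(c ∨ f)) ⊕ f))) → c) ∧ (c ↔ f) = True ∧ False = False
f ↔ c = False ↔ True = False
¬(f ↔ c) = ¬False = True
¬¬(f ↔ c) = ¬True = False
((((f ↔ c) ∧ ((c ↔ f) ↔ (¬(f → ¬¬(c ∨ f)) ⊕ f))) → c) ∧ (c ↔ f)) ↔ ¬¬(f ↔ c) = False ↔ False = True
(((((f ↔ c) ∧ ((c ↔ f) ↔ (¬(f → ¬¬(c ∨ f)) ⊕ f))) → c) ∧ (c ↔ f)) ↔ ¬¬(f ↔ c)) ∨ f = True ∨ False = True
(¬(c → f) ∧ f) → ((((((f ↔ c) ∧ ((c ↔ f) ↔ (¬(f → ¬¬(c ∨ f)) ⊕ f))) → c) ∧ (c ↔ f)) ↔ ¬¬(f ↔ c)) ∨ f) = False → True = True

True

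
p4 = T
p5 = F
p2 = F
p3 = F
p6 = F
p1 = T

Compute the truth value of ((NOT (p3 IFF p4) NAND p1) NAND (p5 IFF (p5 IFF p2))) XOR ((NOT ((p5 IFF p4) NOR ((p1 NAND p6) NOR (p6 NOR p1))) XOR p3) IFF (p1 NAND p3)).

p3 IFF p4 = F IFF T = F
NOT (p3 IFF p4) = NOT F = T
NOT (p3 IFF p4) NAND p1 = T NAND T = F
p5 IFF p2 = F IFF F = T
p5 IFF (p5 IFF p2) = F IFF T = F
(NOT (p3 IFF p4) NAND p1) NAND (p5 IFF (p5 IFF p2)) = F NAND F = T
p5 IFF p4 = F IFF T = F
p1 NAND p6 = T NAND F = T
p6 NOR p1 = F NOR T = F
(p1 NAND p6) NOR (p6 NOR p1) = T NOR F = F
(p5 IFF p4) NOR ((p1 NAND p6) NOR (p6 NOR p1)) = F NOR F = T
NOT ((p5 IFF p4) NOR ((p1 NAND p6) NOR (p6 NOR p1))) = NOT T = F
NOT ((p5 IFF p4) NOR ((p1 NAND p6) NOR (p6 NOR p1))) XOR p3 = F XOR F = F
p1 NAND p3 = T NAND F = T
(NOT ((p5 IFF p4) NOR ((p1 NAND p6) NOR (p6 NOR p1))) XOR p3) IFF (p1 NAND p3) = F IFF T = F
((NOT (p3 IFF p4) NAND p1) NAND (p5 IFF (p5 IFF p2))) XOR ((NOT ((p5 IFF p4) NOR ((p1 NAND p6) NOR (p6 NOR p1))) XOR p3) IFF (p1 NAND p3)) = T XOR F = T

T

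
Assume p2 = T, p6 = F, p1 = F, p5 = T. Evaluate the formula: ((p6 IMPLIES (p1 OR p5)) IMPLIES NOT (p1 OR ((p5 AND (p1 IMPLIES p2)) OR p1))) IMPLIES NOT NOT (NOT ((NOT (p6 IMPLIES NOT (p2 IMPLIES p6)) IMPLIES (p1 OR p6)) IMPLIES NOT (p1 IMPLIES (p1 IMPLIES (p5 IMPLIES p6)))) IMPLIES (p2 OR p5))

T

p1 OR p5 = F OR T = T
p6 IMPLIES (p1 OR p5) = F IMPLIES T = T
p1 IMPLIES p2 = F IMPLIES T = T
p5 AND (p1 IMPLIES p2) = T AND T = T
(p5 AND (p1 IMPLIES p2)) OR p1 = T OR F = T
p1 OR ((p5 AND (p1 IMPLIES p2)) OR p1) = F OR T = T
NOT (p1 OR ((p5 AND (p1 IMPLIES p2)) OR p1)) = NOT T = F
(p6 IMPLIES (p1 OR p5)) IMPLIES NOT (p1 OR ((p5 AND (p1 IMPLIES p2)) OR p1)) = T IMPLIES F = F
p2 IMPLIES p6 = T IMPLIES F = F
NOT (p2 IMPLIES p6) = NOT F = T
p6 IMPLIES NOT (p2 IMPLIES p6) = F IMPLIES T = T
NOT (p6 IMPLIES NOT (p2 IMPLIES p6)) = NOT T = F
p1 OR p6 = F OR F = F
NOT (p6 IMPLIES NOT (p2 IMPLIES p6)) IMPLIES (p1 OR p6) = F IMPLIES F = T
p5 IMPLIES p6 = T IMPLIES F = F
p1 IMPLIES (p5 IMPLIES p6) = F IMPLIES F = T
p1 IMPLIES (p1 IMPLIES (p5 IMPLIES p6)) = F IMPLIES T = T
NOT (p1 IMPLIES (p1 IMPLIES (p5 IMPLIES p6))) = NOT T = F
(NOT (p6 IMPLIES NOT (p2 IMPLIES p6)) IMPLIES (p1 OR p6)) IMPLIES NOT (p1 IMPLIES (p1 IMPLIES (p5 IMPLIES p6))) = T IMPLIES F = F
NOT ((NOT (p6 IMPLIES NOT (p2 IMPLIES p6)) IMPLIES (p1 OR p6)) IMPLIES NOT (p1 IMPLIES (p1 IMPLIES (p5 IMPLIES p6)))) = NOT F = T
p2 OR p5 = T OR T = T
NOT ((NOT (p6 IMPLIES NOT (p2 IMPLIES p6)) IMPLIES (p1 OR p6)) IMPLIES NOT (p1 IMPLIES (p1 IMPLIES (p5 IMPLIES p6)))) IMPLIES (p2 OR p5) = T IMPLIES T = T
NOT (NOT ((NOT (p6 IMPLIES NOT (p2 IMPLIES p6)) IMPLIES (p1 OR p6)) IMPLIES NOT (p1 IMPLIES (p1 IMPLIES (p5 IMPLIES p6)))) IMPLIES (p2 OR p5)) = NOT T = F
NOT NOT (NOT ((NOT (p6 IMPLIES NOT (p2 IMPLIES p6)) IMPLIES (p1 OR p6)) IMPLIES NOT (p1 IMPLIES (p1 IMPLIES (p5 IMPLIES p6)))) IMPLIES (p2 OR p5)) = NOT F = T
((p6 IMPLIES (p1 OR p5)) IMPLIES NOT (p1 OR ((p5 AND (p1 IMPLIES p2)) OR p1))) IMPLIES NOT NOT (NOT ((NOT (p6 IMPLIES NOT (p2 IMPLIES p6)) IMPLIES (p1 OR p6)) IMPLIES NOT (p1 IMPLIES (p1 IMPLIES (p5 IMPLIES p6)))) IMPLIES (p2 OR p5)) = F IMPLIES T = T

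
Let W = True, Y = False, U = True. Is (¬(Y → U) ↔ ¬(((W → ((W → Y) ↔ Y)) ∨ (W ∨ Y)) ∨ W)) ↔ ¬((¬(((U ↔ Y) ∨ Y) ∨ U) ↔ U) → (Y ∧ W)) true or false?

Y → U = False → True = True
¬(Y → U) = ¬True = False
W → Y = True → False = False
(W → Y) ↔ Y = False ↔ False = True
W → ((W → Y) ↔ Y) = True → True = True
W ∨ Y = True ∨ False = True
(W → ((W → Y) ↔ Y)) ∨ (W ∨ Y) = True ∨ True = True
((W → ((W → Y) ↔ Y)) ∨ (W ∨ Y)) ∨ W = True ∨ True = True
¬(((W → ((W → Y) ↔ Y)) ∨ (W ∨ Y)) ∨ W) = ¬True = False
¬(Y → U) ↔ ¬(((W → ((W → Y) ↔ Y)) ∨ (W ∨ Y)) ∨ W) = False ↔ False = True
U ↔ Y = True ↔ False = False
(U ↔ Y) ∨ Y = False ∨ False = False
((U ↔ Y) ∨ Y) ∨ U = False ∨ True = True
¬(((U ↔ Y) ∨ Y) ∨ U) = ¬True = False
¬(((U ↔ Y) ∨ Y) ∨ U) ↔ U = False ↔ True = False
Y ∧ W = False ∧ True = False
(¬(((U ↔ Y) ∨ Y) ∨ U) ↔ U) → (Y ∧ W) = False → False = True
¬((¬(((U ↔ Y) ∨ Y) ∨ U) ↔ U) → (Y ∧ W)) = ¬True = False
(¬(Y → U) ↔ ¬(((W → ((W → Y) ↔ Y)) ∨ (W ∨ Y)) ∨ W)) ↔ ¬((¬(((U ↔ Y) ∨ Y) ∨ U) ↔ U) → (Y ∧ W)) = True ↔ False = False

False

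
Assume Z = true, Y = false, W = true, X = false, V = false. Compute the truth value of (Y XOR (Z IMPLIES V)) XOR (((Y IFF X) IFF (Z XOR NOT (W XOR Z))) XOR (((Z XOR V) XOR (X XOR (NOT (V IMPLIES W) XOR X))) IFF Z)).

true

Substituting Z=true, Y=false, W=true, X=false, V=false:
Z IMPLIES V = true IMPLIES false = false
Y XOR (Z IMPLIES V) = false XOR false = false
Y IFF X = false IFF false = true
W XOR Z = true XOR true = false
NOT (W XOR Z) = NOT false = true
Z XOR NOT (W XOR Z) = true XOR true = false
(Y IFF X) IFF (Z XOR NOT (W XOR Z)) = true IFF false = false
Z XOR V = true XOR false = true
V IMPLIES W = false IMPLIES true = true
NOT (V IMPLIES W) = NOT true = false
NOT (V IMPLIES W) XOR X = false XOR false = false
X XOR (NOT (V IMPLIES W) XOR X) = false XOR false = false
(Z XOR V) XOR (X XOR (NOT (V IMPLIES W) XOR X)) = true XOR false = true
((Z XOR V) XOR (X XOR (NOT (V IMPLIES W) XOR X))) IFF Z = true IFF true = true
((Y IFF X) IFF (Z XOR NOT (W XOR Z))) XOR (((Z XOR V) XOR (X XOR (NOT (V IMPLIES W) XOR X))) IFF Z) = false XOR true = true
(Y XOR (Z IMPLIES V)) XOR (((Y IFF X) IFF (Z XOR NOT (W XOR Z))) XOR (((Z XOR V) XOR (X XOR (NOT (V IMPLIES W) XOR X))) IFF Z)) = false XOR true = true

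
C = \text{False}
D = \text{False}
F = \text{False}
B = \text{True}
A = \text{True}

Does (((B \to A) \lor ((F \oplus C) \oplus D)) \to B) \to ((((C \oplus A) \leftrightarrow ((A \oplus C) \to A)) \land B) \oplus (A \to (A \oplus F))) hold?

Substituting C=\text{False}, D=\text{False}, F=\text{False}, B=\text{True}, A=\text{True}:
B \to A = \text{True} \to \text{True} = \text{True}
F \oplus C = \text{False} \oplus \text{False} = \text{False}
(F \oplus C) \oplus D = \text{False} \oplus \text{False} = \text{False}
(B \to A) \lor ((F \oplus C) \oplus D) = \text{True} \lor \text{False} = \text{True}
((B \to A) \lor ((F \oplus C) \oplus D)) \to B = \text{True} \to \text{True} = \text{True}
C \oplus A = \text{False} \oplus \text{True} = \text{True}
A \oplus C = \text{True} \oplus \text{False} = \text{True}
(A \oplus C) \to A = \text{True} \to \text{True} = \text{True}
(C \oplus A) \leftrightarrow ((A \oplus C) \to A) = \text{True} \leftrightarrow \text{True} = \text{True}
((C \oplus A) \leftrightarrow ((A \oplus C) \to A)) \land B = \text{True} \land \text{True} = \text{True}
A \oplus F = \text{True} \oplus \text{False} = \text{True}
A \to (A \oplus F) = \text{True} \to \text{True} = \text{True}
(((C \oplus A) \leftrightarrow ((A \oplus C) \to A)) \land B) \oplus (A \to (A \oplus F)) = \text{True} \oplus \text{True} = \text{False}
(((B \to A) \lor ((F \oplus C) \oplus D)) \to B) \to ((((C \oplus A) \leftrightarrow ((A \oplus C) \to A)) \land B) \oplus (A \to (A \oplus F))) = \text{True} \to \text{False} = \text{False}

\text{False}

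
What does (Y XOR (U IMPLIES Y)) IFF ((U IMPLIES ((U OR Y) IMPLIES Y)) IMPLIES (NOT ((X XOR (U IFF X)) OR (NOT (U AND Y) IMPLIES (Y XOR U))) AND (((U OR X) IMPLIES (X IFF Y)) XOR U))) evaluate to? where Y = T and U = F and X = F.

U IMPLIES Y = F IMPLIES T = T
Y XOR (U IMPLIES Y) = T XOR T = F
U OR Y = F OR T = T
(U OR Y) IMPLIES Y = T IMPLIES T = T
U IMPLIES ((U OR Y) IMPLIES Y) = F IMPLIES T = T
U IFF X = F IFF F = T
X XOR (U IFF X) = F XOR T = T
U AND Y = F AND T = F
NOT (U AND Y) = NOT F = T
Y XOR U = T XOR F = T
NOT (U AND Y) IMPLIES (Y XOR U) = T IMPLIES T = T
(X XOR (U IFF X)) OR (NOT (U AND Y) IMPLIES (Y XOR U)) = T OR T = T
NOT ((X XOR (U IFF X)) OR (NOT (U AND Y) IMPLIES (Y XOR U))) = NOT T = F
U OR X = F OR F = F
X IFF Y = F IFF T = F
(U OR X) IMPLIES (X IFF Y) = F IMPLIES F = T
((U OR X) IMPLIES (X IFF Y)) XOR U = T XOR F = T
NOT ((X XOR (U IFF X)) OR (NOT (U AND Y) IMPLIES (Y XOR U))) AND (((U OR X) IMPLIES (X IFF Y)) XOR U) = F AND T = F
(U IMPLIES ((U OR Y) IMPLIES Y)) IMPLIES (NOT ((X XOR (U IFF X)) OR (NOT (U AND Y) IMPLIES (Y XOR U))) AND (((U OR X) IMPLIES (X IFF Y)) XOR U)) = T IMPLIES F = F
(Y XOR (U IMPLIES Y)) IFF ((U IMPLIES ((U OR Y) IMPLIES Y)) IMPLIES (NOT ((X XOR (U IFF X)) OR (NOT (U AND Y) IMPLIES (Y XOR U))) AND (((U OR X) IMPLIES (X IFF Y)) XOR U))) = F IFF F = T

T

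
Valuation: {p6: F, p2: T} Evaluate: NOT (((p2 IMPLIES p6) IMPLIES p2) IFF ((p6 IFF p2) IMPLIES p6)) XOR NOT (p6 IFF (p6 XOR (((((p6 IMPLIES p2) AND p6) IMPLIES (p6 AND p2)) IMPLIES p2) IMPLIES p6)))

p2 IMPLIES p6 = T IMPLIES F = F
(p2 IMPLIES p6) IMPLIES p2 = F IMPLIES T = T
p6 IFF p2 = F IFF T = F
(p6 IFF p2) IMPLIES p6 = F IMPLIES F = T
((p2 IMPLIES p6) IMPLIES p2) IFF ((p6 IFF p2) IMPLIES p6) = T IFF T = T
NOT (((p2 IMPLIES p6) IMPLIES p2) IFF ((p6 IFF p2) IMPLIES p6)) = NOT T = F
p6 IMPLIES p2 = F IMPLIES T = T
(p6 IMPLIES p2) AND p6 = T AND F = F
p6 AND p2 = F AND T = F
((p6 IMPLIES p2) AND p6) IMPLIES (p6 AND p2) = F IMPLIES F = T
(((p6 IMPLIES p2) AND p6) IMPLIES (p6 AND p2)) IMPLIES p2 = T IMPLIES T = T
((((p6 IMPLIES p2) AND p6) IMPLIES (p6 AND p2)) IMPLIES p2) IMPLIES p6 = T IMPLIES F = F
p6 XOR (((((p6 IMPLIES p2) AND p6) IMPLIES (p6 AND p2)) IMPLIES p2) IMPLIES p6) = F XOR F = F
p6 IFF (p6 XOR (((((p6 IMPLIES p2) AND p6) IMPLIES (p6 AND p2)) IMPLIES p2) IMPLIES p6)) = F IFF F = T
NOT (p6 IFF (p6 XOR (((((p6 IMPLIES p2) AND p6) IMPLIES (p6 AND p2)) IMPLIES p2) IMPLIES p6))) = NOT T = F
NOT (((p2 IMPLIES p6) IMPLIES p2) IFF ((p6 IFF p2) IMPLIES p6)) XOR NOT (p6 IFF (p6 XOR (((((p6 IMPLIES p2) AND p6) IMPLIES (p6 AND p2)) IMPLIES p2) IMPLIES p6))) = F XOR F = F

F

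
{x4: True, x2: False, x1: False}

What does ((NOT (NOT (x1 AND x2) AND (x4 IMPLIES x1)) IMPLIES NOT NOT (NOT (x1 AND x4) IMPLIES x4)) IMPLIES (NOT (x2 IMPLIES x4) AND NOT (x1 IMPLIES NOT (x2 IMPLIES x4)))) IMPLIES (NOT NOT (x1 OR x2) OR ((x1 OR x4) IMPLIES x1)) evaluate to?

True

x1 AND x2 = False AND False = False
NOT (x1 AND x2) = NOT False = True
x4 IMPLIES x1 = True IMPLIES False = False
NOT (x1 AND x2) AND (x4 IMPLIES x1) = True AND False = False
NOT (NOT (x1 AND x2) AND (x4 IMPLIES x1)) = NOT False = True
x1 AND x4 = False AND True = False
NOT (x1 AND x4) = NOT False = True
NOT (x1 AND x4) IMPLIES x4 = True IMPLIES True = True
NOT (NOT (x1 AND x4) IMPLIES x4) = NOT True = False
NOT NOT (NOT (x1 AND x4) IMPLIES x4) = NOT False = True
NOT (NOT (x1 AND x2) AND (x4 IMPLIES x1)) IMPLIES NOT NOT (NOT (x1 AND x4) IMPLIES x4) = True IMPLIES True = True
x2 IMPLIES x4 = False IMPLIES True = True
NOT (x2 IMPLIES x4) = NOT True = False
x2 IMPLIES x4 = False IMPLIES True = True
NOT (x2 IMPLIES x4) = NOT True = False
x1 IMPLIES NOT (x2 IMPLIES x4) = False IMPLIES False = True
NOT (x1 IMPLIES NOT (x2 IMPLIES x4)) = NOT True = False
NOT (x2 IMPLIES x4) AND NOT (x1 IMPLIES NOT (x2 IMPLIES x4)) = False AND False = False
(NOT (NOT (x1 AND x2) AND (x4 IMPLIES x1)) IMPLIES NOT NOT (NOT (x1 AND x4) IMPLIES x4)) IMPLIES (NOT (x2 IMPLIES x4) AND NOT (x1 IMPLIES NOT (x2 IMPLIES x4))) = True IMPLIES False = False
x1 OR x2 = False OR False = False
NOT (x1 OR x2) = NOT False = True
NOT NOT (x1 OR x2) = NOT True = False
x1 OR x4 = False OR True = True
(x1 OR x4) IMPLIES x1 = True IMPLIES False = False
NOT NOT (x1 OR x2) OR ((x1 OR x4) IMPLIES x1) = False OR False = False
((NOT (NOT (x1 AND x2) AND (x4 IMPLIES x1)) IMPLIES NOT NOT (NOT (x1 AND x4) IMPLIES x4)) IMPLIES (NOT (x2 IMPLIES x4) AND NOT (x1 IMPLIES NOT (x2 IMPLIES x4)))) IMPLIES (NOT NOT (x1 OR x2) OR ((x1 OR x4) IMPLIES x1)) = False IMPLIES False = True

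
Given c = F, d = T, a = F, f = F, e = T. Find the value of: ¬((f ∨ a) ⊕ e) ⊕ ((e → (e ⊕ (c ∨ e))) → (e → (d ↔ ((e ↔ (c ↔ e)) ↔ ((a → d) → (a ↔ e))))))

T

f ∨ a = F ∨ F = F
(f ∨ a) ⊕ e = F ⊕ T = T
¬((f ∨ a) ⊕ e) = ¬T = F
c ∨ e = F ∨ T = T
e ⊕ (c ∨ e) = T ⊕ T = F
e → (e ⊕ (c ∨ e)) = T → F = F
c ↔ e = F ↔ T = F
e ↔ (c ↔ e) = T ↔ F = F
a → d = F → T = T
a ↔ e = F ↔ T = F
(a → d) → (a ↔ e) = T → F = F
(e ↔ (c ↔ e)) ↔ ((a → d) → (a ↔ e)) = F ↔ F = T
d ↔ ((e ↔ (c ↔ e)) ↔ ((a → d) → (a ↔ e))) = T ↔ T = T
e → (d ↔ ((e ↔ (c ↔ e)) ↔ ((a → d) → (a ↔ e)))) = T → T = T
(e → (e ⊕ (c ∨ e))) → (e → (d ↔ ((e ↔ (c ↔ e)) ↔ ((a → d) → (a ↔ e))))) = F → T = T
¬((f ∨ a) ⊕ e) ⊕ ((e → (e ⊕ (c ∨ e))) → (e → (d ↔ ((e ↔ (c ↔ e)) ↔ ((a → d) → (a ↔ e)))))) = F ⊕ T = T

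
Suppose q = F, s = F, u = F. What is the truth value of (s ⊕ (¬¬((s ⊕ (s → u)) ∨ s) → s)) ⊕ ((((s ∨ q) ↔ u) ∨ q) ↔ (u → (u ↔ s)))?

T

s → u = F → F = T
s ⊕ (s → u) = F ⊕ T = T
(s ⊕ (s → u)) ∨ s = T ∨ F = T
¬((s ⊕ (s → u)) ∨ s) = ¬T = F
¬¬((s ⊕ (s → u)) ∨ s) = ¬F = T
¬¬((s ⊕ (s → u)) ∨ s) → s = T → F = F
s ⊕ (¬¬((s ⊕ (s → u)) ∨ s) → s) = F ⊕ F = F
s ∨ q = F ∨ F = F
(s ∨ q) ↔ u = F ↔ F = T
((s ∨ q) ↔ u) ∨ q = T ∨ F = T
u ↔ s = F ↔ F = T
u → (u ↔ s) = F → T = T
(((s ∨ q) ↔ u) ∨ q) ↔ (u → (u ↔ s)) = T ↔ T = T
(s ⊕ (¬¬((s ⊕ (s → u)) ∨ s) → s)) ⊕ ((((s ∨ q) ↔ u) ∨ q) ↔ (u → (u ↔ s))) = F ⊕ T = T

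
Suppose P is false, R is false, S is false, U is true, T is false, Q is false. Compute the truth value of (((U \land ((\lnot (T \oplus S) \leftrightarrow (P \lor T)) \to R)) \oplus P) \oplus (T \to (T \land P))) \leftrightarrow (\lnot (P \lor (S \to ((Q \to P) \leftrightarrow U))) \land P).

\text{True}

T \oplus S = \text{False} \oplus \text{False} = \text{False}
\lnot (T \oplus S) = \lnot \text{False} = \text{True}
P \lor T = \text{False} \lor \text{False} = \text{False}
\lnot (T \oplus S) \leftrightarrow (P \lor T) = \text{True} \leftrightarrow \text{False} = \text{False}
(\lnot (T \oplus S) \leftrightarrow (P \lor T)) \to R = \text{False} \to \text{False} = \text{True}
U \land ((\lnot (T \oplus S) \leftrightarrow (P \lor T)) \to R) = \text{True} \land \text{True} = \text{True}
(U \land ((\lnot (T \oplus S) \leftrightarrow (P \lor T)) \to R)) \oplus P = \text{True} \oplus \text{False} = \text{True}
T \land P = \text{False} \land \text{False} = \text{False}
T \to (T \land P) = \text{False} \to \text{False} = \text{True}
((U \land ((\lnot (T \oplus S) \leftrightarrow (P \lor T)) \to R)) \oplus P) \oplus (T \to (T \land P)) = \text{True} \oplus \text{True} = \text{False}
Q \to P = \text{False} \to \text{False} = \text{True}
(Q \to P) \leftrightarrow U = \text{True} \leftrightarrow \text{True} = \text{True}
S \to ((Q \to P) \leftrightarrow U) = \text{False} \to \text{True} = \text{True}
P \lor (S \to ((Q \to P) \leftrightarrow U)) = \text{False} \lor \text{True} = \text{True}
\lnot (P \lor (S \to ((Q \to P) \leftrightarrow U))) = \lnot \text{True} = \text{False}
\lnot (P \lor (S \to ((Q \to P) \leftrightarrow U))) \land P = \text{False} \land \text{False} = \text{False}
(((U \land ((\lnot (T \oplus S) \leftrightarrow (P \lor T)) \to R)) \oplus P) \oplus (T \to (T \land P))) \leftrightarrow (\lnot (P \lor (S \to ((Q \to P) \leftrightarrow U))) \land P) = \text{False} \leftrightarrow \text{False} = \text{True}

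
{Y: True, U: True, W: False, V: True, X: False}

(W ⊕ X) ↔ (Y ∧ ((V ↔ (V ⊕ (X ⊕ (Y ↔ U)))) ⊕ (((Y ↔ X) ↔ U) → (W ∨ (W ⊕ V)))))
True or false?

W ⊕ X = False ⊕ False = False
Y ↔ U = True ↔ True = True
X ⊕ (Y ↔ U) = False ⊕ True = True
V ⊕ (X ⊕ (Y ↔ U)) = True ⊕ True = False
V ↔ (V ⊕ (X ⊕ (Y ↔ U))) = True ↔ False = False
Y ↔ X = True ↔ False = False
(Y ↔ X) ↔ U = False ↔ True = False
W ⊕ V = False ⊕ True = True
W ∨ (W ⊕ V) = False ∨ True = True
((Y ↔ X) ↔ U) → (W ∨ (W ⊕ V)) = False → True = True
(V ↔ (V ⊕ (X ⊕ (Y ↔ U)))) ⊕ (((Y ↔ X) ↔ U) → (W ∨ (W ⊕ V))) = False ⊕ True = True
Y ∧ ((V ↔ (V ⊕ (X ⊕ (Y ↔ U)))) ⊕ (((Y ↔ X) ↔ U) → (W ∨ (W ⊕ V)))) = True ∧ True = True
(W ⊕ X) ↔ (Y ∧ ((V ↔ (V ⊕ (X ⊕ (Y ↔ U)))) ⊕ (((Y ↔ X) ↔ U) → (W ∨ (W ⊕ V))))) = False ↔ True = False

False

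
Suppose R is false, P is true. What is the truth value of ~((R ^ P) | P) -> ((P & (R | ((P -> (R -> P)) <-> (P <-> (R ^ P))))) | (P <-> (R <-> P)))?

R ^ P = 0 ^ 1 = 1
(R ^ P) | P = 1 | 1 = 1
~((R ^ P) | P) = ~1 = 0
R -> P = 0 -> 1 = 1
P -> (R -> P) = 1 -> 1 = 1
R ^ P = 0 ^ 1 = 1
P <-> (R ^ P) = 1 <-> 1 = 1
(P -> (R -> P)) <-> (P <-> (R ^ P)) = 1 <-> 1 = 1
R | ((P -> (R -> P)) <-> (P <-> (R ^ P))) = 0 | 1 = 1
P & (R | ((P -> (R -> P)) <-> (P <-> (R ^ P)))) = 1 & 1 = 1
R <-> P = 0 <-> 1 = 0
P <-> (R <-> P) = 1 <-> 0 = 0
(P & (R | ((P -> (R -> P)) <-> (P <-> (R ^ P))))) | (P <-> (R <-> P)) = 1 | 0 = 1
~((R ^ P) | P) -> ((P & (R | ((P -> (R -> P)) <-> (P <-> (R ^ P))))) | (P <-> (R <-> P))) = 0 -> 1 = 1

1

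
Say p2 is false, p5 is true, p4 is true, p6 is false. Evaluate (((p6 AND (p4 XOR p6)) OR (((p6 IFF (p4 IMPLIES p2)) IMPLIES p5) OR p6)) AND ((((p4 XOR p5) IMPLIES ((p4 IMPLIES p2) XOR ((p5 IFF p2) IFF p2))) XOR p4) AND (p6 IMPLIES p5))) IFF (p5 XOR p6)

F

Substituting p2=F, p5=T, p4=T, p6=F:
p4 XOR p6 = T XOR F = T
p6 AND (p4 XOR p6) = F AND T = F
p4 IMPLIES p2 = T IMPLIES F = F
p6 IFF (p4 IMPLIES p2) = F IFF F = T
(p6 IFF (p4 IMPLIES p2)) IMPLIES p5 = T IMPLIES T = T
((p6 IFF (p4 IMPLIES p2)) IMPLIES p5) OR p6 = T OR F = T
(p6 AND (p4 XOR p6)) OR (((p6 IFF (p4 IMPLIES p2)) IMPLIES p5) OR p6) = F OR T = T
p4 XOR p5 = T XOR T = F
p4 IMPLIES p2 = T IMPLIES F = F
p5 IFF p2 = T IFF F = F
(p5 IFF p2) IFF p2 = F IFF F = T
(p4 IMPLIES p2) XOR ((p5 IFF p2) IFF p2) = F XOR T = T
(p4 XOR p5) IMPLIES ((p4 IMPLIES p2) XOR ((p5 IFF p2) IFF p2)) = F IMPLIES T = T
((p4 XOR p5) IMPLIES ((p4 IMPLIES p2) XOR ((p5 IFF p2) IFF p2))) XOR p4 = T XOR T = F
p6 IMPLIES p5 = F IMPLIES T = T
(((p4 XOR p5) IMPLIES ((p4 IMPLIES p2) XOR ((p5 IFF p2) IFF p2))) XOR p4) AND (p6 IMPLIES p5) = F AND T = F
((p6 AND (p4 XOR p6)) OR (((p6 IFF (p4 IMPLIES p2)) IMPLIES p5) OR p6)) AND ((((p4 XOR p5) IMPLIES ((p4 IMPLIES p2) XOR ((p5 IFF p2) IFF p2))) XOR p4) AND (p6 IMPLIES p5)) = T AND F = F
p5 XOR p6 = T XOR F = T
(((p6 AND (p4 XOR p6)) OR (((p6 IFF (p4 IMPLIES p2)) IMPLIES p5) OR p6)) AND ((((p4 XOR p5) IMPLIES ((p4 IMPLIES p2) XOR ((p5 IFF p2) IFF p2))) XOR p4) AND (p6 IMPLIES p5))) IFF (p5 XOR p6) = F IFF T = F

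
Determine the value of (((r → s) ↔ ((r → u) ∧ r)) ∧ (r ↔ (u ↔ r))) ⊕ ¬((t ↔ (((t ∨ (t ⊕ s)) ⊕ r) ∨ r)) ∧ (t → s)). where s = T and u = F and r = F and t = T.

F

r → s = F → T = T
r → u = F → F = T
(r → u) ∧ r = T ∧ F = F
(r → s) ↔ ((r → u) ∧ r) = T ↔ F = F
u ↔ r = F ↔ F = T
r ↔ (u ↔ r) = F ↔ T = F
((r → s) ↔ ((r → u) ∧ r)) ∧ (r ↔ (u ↔ r)) = F ∧ F = F
t ⊕ s = T ⊕ T = F
t ∨ (t ⊕ s) = T ∨ F = T
(t ∨ (t ⊕ s)) ⊕ r = T ⊕ F = T
((t ∨ (t ⊕ s)) ⊕ r) ∨ r = T ∨ F = T
t ↔ (((t ∨ (t ⊕ s)) ⊕ r) ∨ r) = T ↔ T = T
t → s = T → T = T
(t ↔ (((t ∨ (t ⊕ s)) ⊕ r) ∨ r)) ∧ (t → s) = T ∧ T = T
¬((t ↔ (((t ∨ (t ⊕ s)) ⊕ r) ∨ r)) ∧ (t → s)) = ¬T = F
(((r → s) ↔ ((r → u) ∧ r)) ∧ (r ↔ (u ↔ r))) ⊕ ¬((t ↔ (((t ∨ (t ⊕ s)) ⊕ r) ∨ r)) ∧ (t → s)) = F ⊕ F = F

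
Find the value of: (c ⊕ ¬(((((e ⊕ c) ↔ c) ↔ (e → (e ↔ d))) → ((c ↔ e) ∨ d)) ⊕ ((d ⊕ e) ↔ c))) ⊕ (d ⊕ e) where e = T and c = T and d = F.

T

Substituting e=T, c=T, d=F:
e ⊕ c = T ⊕ T = F
(e ⊕ c) ↔ c = F ↔ T = F
e ↔ d = T ↔ F = F
e → (e ↔ d) = T → F = F
((e ⊕ c) ↔ c) ↔ (e → (e ↔ d)) = F ↔ F = T
c ↔ e = T ↔ T = T
(c ↔ e) ∨ d = T ∨ F = T
(((e ⊕ c) ↔ c) ↔ (e → (e ↔ d))) → ((c ↔ e) ∨ d) = T → T = T
d ⊕ e = F ⊕ T = T
(d ⊕ e) ↔ c = T ↔ T = T
((((e ⊕ c) ↔ c) ↔ (e → (e ↔ d))) → ((c ↔ e) ∨ d)) ⊕ ((d ⊕ e) ↔ c) = T ⊕ T = F
¬(((((e ⊕ c) ↔ c) ↔ (e → (e ↔ d))) → ((c ↔ e) ∨ d)) ⊕ ((d ⊕ e) ↔ c)) = ¬F = T
c ⊕ ¬(((((e ⊕ c) ↔ c) ↔ (e → (e ↔ d))) → ((c ↔ e) ∨ d)) ⊕ ((d ⊕ e) ↔ c)) = T ⊕ T = F
d ⊕ e = F ⊕ T = T
(c ⊕ ¬(((((e ⊕ c) ↔ c) ↔ (e → (e ↔ d))) → ((c ↔ e) ∨ d)) ⊕ ((d ⊕ e) ↔ c))) ⊕ (d ⊕ e) = F ⊕ T = T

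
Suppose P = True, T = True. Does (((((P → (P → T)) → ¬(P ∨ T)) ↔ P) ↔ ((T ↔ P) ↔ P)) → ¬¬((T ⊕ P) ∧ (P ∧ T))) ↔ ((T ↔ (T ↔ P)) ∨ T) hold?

True

P → T = True → True = True
P → (P → T) = True → True = True
P ∨ T = True ∨ True = True
¬(P ∨ T) = ¬True = False
(P → (P → T)) → ¬(P ∨ T) = True → False = False
((P → (P → T)) → ¬(P ∨ T)) ↔ P = False ↔ True = False
T ↔ P = True ↔ True = True
(T ↔ P) ↔ P = True ↔ True = True
(((P → (P → T)) → ¬(P ∨ T)) ↔ P) ↔ ((T ↔ P) ↔ P) = False ↔ True = False
T ⊕ P = True ⊕ True = False
P ∧ T = True ∧ True = True
(T ⊕ P) ∧ (P ∧ T) = False ∧ True = False
¬((T ⊕ P) ∧ (P ∧ T)) = ¬False = True
¬¬((T ⊕ P) ∧ (P ∧ T)) = ¬True = False
((((P → (P → T)) → ¬(P ∨ T)) ↔ P) ↔ ((T ↔ P) ↔ P)) → ¬¬((T ⊕ P) ∧ (P ∧ T)) = False → False = True
T ↔ P = True ↔ True = True
T ↔ (T ↔ P) = True ↔ True = True
(T ↔ (T ↔ P)) ∨ T = True ∨ True = True
(((((P → (P → T)) → ¬(P ∨ T)) ↔ P) ↔ ((T ↔ P) ↔ P)) → ¬¬((T ⊕ P) ∧ (P ∧ T))) ↔ ((T ↔ (T ↔ P)) ∨ T) = True ↔ True = True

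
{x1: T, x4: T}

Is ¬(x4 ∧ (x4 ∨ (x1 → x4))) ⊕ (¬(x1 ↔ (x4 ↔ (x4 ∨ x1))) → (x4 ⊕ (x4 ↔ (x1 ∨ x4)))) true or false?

x1 → x4 = T → T = T
x4 ∨ (x1 → x4) = T ∨ T = T
x4 ∧ (x4 ∨ (x1 → x4)) = T ∧ T = T
¬(x4 ∧ (x4 ∨ (x1 → x4))) = ¬T = F
x4 ∨ x1 = T ∨ T = T
x4 ↔ (x4 ∨ x1) = T ↔ T = T
x1 ↔ (x4 ↔ (x4 ∨ x1)) = T ↔ T = T
¬(x1 ↔ (x4 ↔ (x4 ∨ x1))) = ¬T = F
x1 ∨ x4 = T ∨ T = T
x4 ↔ (x1 ∨ x4) = T ↔ T = T
x4 ⊕ (x4 ↔ (x1 ∨ x4)) = T ⊕ T = F
¬(x1 ↔ (x4 ↔ (x4 ∨ x1))) → (x4 ⊕ (x4 ↔ (x1 ∨ x4))) = F → F = T
¬(x4 ∧ (x4 ∨ (x1 → x4))) ⊕ (¬(x1 ↔ (x4 ↔ (x4 ∨ x1))) → (x4 ⊕ (x4 ↔ (x1 ∨ x4)))) = F ⊕ T = T

T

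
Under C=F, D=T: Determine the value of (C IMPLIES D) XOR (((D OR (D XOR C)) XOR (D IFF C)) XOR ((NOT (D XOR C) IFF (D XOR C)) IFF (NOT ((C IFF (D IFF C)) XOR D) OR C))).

C IMPLIES D = F IMPLIES T = T
D XOR C = T XOR F = T
D OR (D XOR C) = T OR T = T
D IFF C = T IFF F = F
(D OR (D XOR C)) XOR (D IFF C) = T XOR F = T
D XOR C = T XOR F = T
NOT (D XOR C) = NOT T = F
D XOR C = T XOR F = T
NOT (D XOR C) IFF (D XOR C) = F IFF T = F
D IFF C = T IFF F = F
C IFF (D IFF C) = F IFF F = T
(C IFF (D IFF C)) XOR D = T XOR T = F
NOT ((C IFF (D IFF C)) XOR D) = NOT F = T
NOT ((C IFF (D IFF C)) XOR D) OR C = T OR F = T
(NOT (D XOR C) IFF (D XOR C)) IFF (NOT ((C IFF (D IFF C)) XOR D) OR C) = F IFF T = F
((D OR (D XOR C)) XOR (D IFF C)) XOR ((NOT (D XOR C) IFF (D XOR C)) IFF (NOT ((C IFF (D IFF C)) XOR D) OR C)) = T XOR F = T
(C IMPLIES D) XOR (((D OR (D XOR C)) XOR (D IFF C)) XOR ((NOT (D XOR C) IFF (D XOR C)) IFF (NOT ((C IFF (D IFF C)) XOR D) OR C))) = T XOR T = F

F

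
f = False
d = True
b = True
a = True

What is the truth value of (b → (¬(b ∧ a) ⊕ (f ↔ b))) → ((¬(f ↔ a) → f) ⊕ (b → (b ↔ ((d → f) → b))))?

True

Substituting f=False, d=True, b=True, a=True:
b ∧ a = True ∧ True = True
¬(b ∧ a) = ¬True = False
f ↔ b = False ↔ True = False
¬(b ∧ a) ⊕ (f ↔ b) = False ⊕ False = False
b → (¬(b ∧ a) ⊕ (f ↔ b)) = True → False = False
f ↔ a = False ↔ True = False
¬(f ↔ a) = ¬False = True
¬(f ↔ a) → f = True → False = False
d → f = True → False = False
(d → f) → b = False → True = True
b ↔ ((d → f) → b) = True ↔ True = True
b → (b ↔ ((d → f) → b)) = True → True = True
(¬(f ↔ a) → f) ⊕ (b → (b ↔ ((d → f) → b))) = False ⊕ True = True
(b → (¬(b ∧ a) ⊕ (f ↔ b))) → ((¬(f ↔ a) → f) ⊕ (b → (b ↔ ((d → f) → b)))) = False → True = True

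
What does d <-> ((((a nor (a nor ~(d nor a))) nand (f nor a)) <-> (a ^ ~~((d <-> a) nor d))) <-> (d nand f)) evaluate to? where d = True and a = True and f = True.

False

d nor a = True nor True = False
~(d nor a) = ~False = True
a nor ~(d nor a) = True nor True = False
a nor (a nor ~(d nor a)) = True nor False = False
f nor a = True nor True = False
(a nor (a nor ~(d nor a))) nand (f nor a) = False nand False = True
d <-> a = True <-> True = True
(d <-> a) nor d = True nor True = False
~((d <-> a) nor d) = ~False = True
~~((d <-> a) nor d) = ~True = False
a ^ ~~((d <-> a) nor d) = True ^ False = True
((a nor (a nor ~(d nor a))) nand (f nor a)) <-> (a ^ ~~((d <-> a) nor d)) = True <-> True = True
d nand f = True nand True = False
(((a nor (a nor ~(d nor a))) nand (f nor a)) <-> (a ^ ~~((d <-> a) nor d))) <-> (d nand f) = True <-> False = False
d <-> ((((a nor (a nor ~(d nor a))) nand (f nor a)) <-> (a ^ ~~((d <-> a) nor d))) <-> (d nand f)) = True <-> False = False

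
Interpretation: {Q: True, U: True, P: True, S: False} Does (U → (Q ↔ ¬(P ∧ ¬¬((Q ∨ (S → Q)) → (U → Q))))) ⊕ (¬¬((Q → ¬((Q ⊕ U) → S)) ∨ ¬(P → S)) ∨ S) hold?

True

S → Q = False → True = True
Q ∨ (S → Q) = True ∨ True = True
U → Q = True → True = True
(Q ∨ (S → Q)) → (U → Q) = True → True = True
¬((Q ∨ (S → Q)) → (U → Q)) = ¬True = False
¬¬((Q ∨ (S → Q)) → (U → Q)) = ¬False = True
P ∧ ¬¬((Q ∨ (S → Q)) → (U → Q)) = True ∧ True = True
¬(P ∧ ¬¬((Q ∨ (S → Q)) → (U → Q))) = ¬True = False
Q ↔ ¬(P ∧ ¬¬((Q ∨ (S → Q)) → (U → Q))) = True ↔ False = False
U → (Q ↔ ¬(P ∧ ¬¬((Q ∨ (S → Q)) → (U → Q)))) = True → False = False
Q ⊕ U = True ⊕ True = False
(Q ⊕ U) → S = False → False = True
¬((Q ⊕ U) → S) = ¬True = False
Q → ¬((Q ⊕ U) → S) = True → False = False
P → S = True → False = False
¬(P → S) = ¬False = True
(Q → ¬((Q ⊕ U) → S)) ∨ ¬(P → S) = False ∨ True = True
¬((Q → ¬((Q ⊕ U) → S)) ∨ ¬(P → S)) = ¬True = False
¬¬((Q → ¬((Q ⊕ U) → S)) ∨ ¬(P → S)) = ¬False = True
¬¬((Q → ¬((Q ⊕ U) → S)) ∨ ¬(P → S)) ∨ S = True ∨ False = True
(U → (Q ↔ ¬(P ∧ ¬¬((Q ∨ (S → Q)) → (U → Q))))) ⊕ (¬¬((Q → ¬((Q ⊕ U) → S)) ∨ ¬(P → S)) ∨ S) = False ⊕ True = True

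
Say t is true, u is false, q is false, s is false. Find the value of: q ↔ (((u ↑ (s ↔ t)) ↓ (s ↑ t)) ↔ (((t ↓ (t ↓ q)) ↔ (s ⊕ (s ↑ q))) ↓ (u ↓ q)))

False

s ↔ t = False ↔ True = False
u ↑ (s ↔ t) = False ↑ False = True
s ↑ t = False ↑ True = True
(u ↑ (s ↔ t)) ↓ (s ↑ t) = True ↓ True = False
t ↓ q = True ↓ False = False
t ↓ (t ↓ q) = True ↓ False = False
s ↑ q = False ↑ False = True
s ⊕ (s ↑ q) = False ⊕ True = True
(t ↓ (t ↓ q)) ↔ (s ⊕ (s ↑ q)) = False ↔ True = False
u ↓ q = False ↓ False = True
((t ↓ (t ↓ q)) ↔ (s ⊕ (s ↑ q))) ↓ (u ↓ q) = False ↓ True = False
((u ↑ (s ↔ t)) ↓ (s ↑ t)) ↔ (((t ↓ (t ↓ q)) ↔ (s ⊕ (s ↑ q))) ↓ (u ↓ q)) = False ↔ False = True
q ↔ (((u ↑ (s ↔ t)) ↓ (s ↑ t)) ↔ (((t ↓ (t ↓ q)) ↔ (s ⊕ (s ↑ q))) ↓ (u ↓ q))) = False ↔ True = False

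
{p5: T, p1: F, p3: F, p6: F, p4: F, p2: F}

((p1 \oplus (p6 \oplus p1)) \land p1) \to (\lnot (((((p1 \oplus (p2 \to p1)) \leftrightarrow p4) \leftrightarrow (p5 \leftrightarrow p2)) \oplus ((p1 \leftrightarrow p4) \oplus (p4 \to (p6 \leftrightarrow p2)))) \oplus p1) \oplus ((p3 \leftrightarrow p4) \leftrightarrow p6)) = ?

p6 \oplus p1 = F \oplus F = F
p1 \oplus (p6 \oplus p1) = F \oplus F = F
(p1 \oplus (p6 \oplus p1)) \land p1 = F \land F = F
p2 \to p1 = F \to F = T
p1 \oplus (p2 \to p1) = F \oplus T = T
(p1 \oplus (p2 \to p1)) \leftrightarrow p4 = T \leftrightarrow F = F
p5 \leftrightarrow p2 = T \leftrightarrow F = F
((p1 \oplus (p2 \to p1)) \leftrightarrow p4) \leftrightarrow (p5 \leftrightarrow p2) = F \leftrightarrow F = T
p1 \leftrightarrow p4 = F \leftrightarrow F = T
p6 \leftrightarrow p2 = F \leftrightarrow F = T
p4 \to (p6 \leftrightarrow p2) = F \to T = T
(p1 \leftrightarrow p4) \oplus (p4 \to (p6 \leftrightarrow p2)) = T \oplus T = F
(((p1 \oplus (p2 \to p1)) \leftrightarrow p4) \leftrightarrow (p5 \leftrightarrow p2)) \oplus ((p1 \leftrightarrow p4) \oplus (p4 \to (p6 \leftrightarrow p2))) = T \oplus F = T
((((p1 \oplus (p2 \to p1)) \leftrightarrow p4) \leftrightarrow (p5 \leftrightarrow p2)) \oplus ((p1 \leftrightarrow p4) \oplus (p4 \to (p6 \leftrightarrow p2)))) \oplus p1 = T \oplus F = T
\lnot (((((p1 \oplus (p2 \to p1)) \leftrightarrow p4) \leftrightarrow (p5 \leftrightarrow p2)) \oplus ((p1 \leftrightarrow p4) \oplus (p4 \to (p6 \leftrightarrow p2)))) \oplus p1) = \lnot T = F
p3 \leftrightarrow p4 = F \leftrightarrow F = T
(p3 \leftrightarrow p4) \leftrightarrow p6 = T \leftrightarrow F = F
\lnot (((((p1 \oplus (p2 \to p1)) \leftrightarrow p4) \leftrightarrow (p5 \leftrightarrow p2)) \oplus ((p1 \leftrightarrow p4) \oplus (p4 \to (p6 \leftrightarrow p2)))) \oplus p1) \oplus ((p3 \leftrightarrow p4) \leftrightarrow p6) = F \oplus F = F
((p1 \oplus (p6 \oplus p1)) \land p1) \to (\lnot (((((p1 \oplus (p2 \to p1)) \leftrightarrow p4) \leftrightarrow (p5 \leftrightarrow p2)) \oplus ((p1 \leftrightarrow p4) \oplus (p4 \to (p6 \leftrightarrow p2)))) \oplus p1) \oplus ((p3 \leftrightarrow p4) \leftrightarrow p6)) = F \to F = T

T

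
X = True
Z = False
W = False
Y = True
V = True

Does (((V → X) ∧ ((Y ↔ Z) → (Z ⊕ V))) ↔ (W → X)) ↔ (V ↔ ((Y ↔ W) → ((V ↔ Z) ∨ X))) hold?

True

V → X = True → True = True
Y ↔ Z = True ↔ False = False
Z ⊕ V = False ⊕ True = True
(Y ↔ Z) → (Z ⊕ V) = False → True = True
(V → X) ∧ ((Y ↔ Z) → (Z ⊕ V)) = True ∧ True = True
W → X = False → True = True
((V → X) ∧ ((Y ↔ Z) → (Z ⊕ V))) ↔ (W → X) = True ↔ True = True
Y ↔ W = True ↔ False = False
V ↔ Z = True ↔ False = False
(V ↔ Z) ∨ X = False ∨ True = True
(Y ↔ W) → ((V ↔ Z) ∨ X) = False → True = True
V ↔ ((Y ↔ W) → ((V ↔ Z) ∨ X)) = True ↔ True = True
(((V → X) ∧ ((Y ↔ Z) → (Z ⊕ V))) ↔ (W → X)) ↔ (V ↔ ((Y ↔ W) → ((V ↔ Z) ∨ X))) = True ↔ True = True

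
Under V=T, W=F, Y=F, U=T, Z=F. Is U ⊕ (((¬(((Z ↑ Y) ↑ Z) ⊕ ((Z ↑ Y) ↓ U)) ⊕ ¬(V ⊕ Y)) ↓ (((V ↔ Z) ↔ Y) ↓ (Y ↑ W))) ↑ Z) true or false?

F

Z ↑ Y = F ↑ F = T
(Z ↑ Y) ↑ Z = T ↑ F = T
Z ↑ Y = F ↑ F = T
(Z ↑ Y) ↓ U = T ↓ T = F
((Z ↑ Y) ↑ Z) ⊕ ((Z ↑ Y) ↓ U) = T ⊕ F = T
¬(((Z ↑ Y) ↑ Z) ⊕ ((Z ↑ Y) ↓ U)) = ¬T = F
V ⊕ Y = T ⊕ F = T
¬(V ⊕ Y) = ¬T = F
¬(((Z ↑ Y) ↑ Z) ⊕ ((Z ↑ Y) ↓ U)) ⊕ ¬(V ⊕ Y) = F ⊕ F = F
V ↔ Z = T ↔ F = F
(V ↔ Z) ↔ Y = F ↔ F = T
Y ↑ W = F ↑ F = T
((V ↔ Z) ↔ Y) ↓ (Y ↑ W) = T ↓ T = F
(¬(((Z ↑ Y) ↑ Z) ⊕ ((Z ↑ Y) ↓ U)) ⊕ ¬(V ⊕ Y)) ↓ (((V ↔ Z) ↔ Y) ↓ (Y ↑ W)) = F ↓ F = T
((¬(((Z ↑ Y) ↑ Z) ⊕ ((Z ↑ Y) ↓ U)) ⊕ ¬(V ⊕ Y)) ↓ (((V ↔ Z) ↔ Y) ↓ (Y ↑ W))) ↑ Z = T ↑ F = T
U ⊕ (((¬(((Z ↑ Y) ↑ Z) ⊕ ((Z ↑ Y) ↓ U)) ⊕ ¬(V ⊕ Y)) ↓ (((V ↔ Z) ↔ Y) ↓ (Y ↑ W))) ↑ Z) = T ⊕ T = F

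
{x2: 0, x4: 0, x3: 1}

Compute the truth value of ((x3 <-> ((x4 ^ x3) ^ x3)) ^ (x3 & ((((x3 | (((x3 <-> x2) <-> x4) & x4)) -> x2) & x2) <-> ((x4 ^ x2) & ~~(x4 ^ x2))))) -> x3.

x4 ^ x3 = 0 ^ 1 = 1
(x4 ^ x3) ^ x3 = 1 ^ 1 = 0
x3 <-> ((x4 ^ x3) ^ x3) = 1 <-> 0 = 0
x3 <-> x2 = 1 <-> 0 = 0
(x3 <-> x2) <-> x4 = 0 <-> 0 = 1
((x3 <-> x2) <-> x4) & x4 = 1 & 0 = 0
x3 | (((x3 <-> x2) <-> x4) & x4) = 1 | 0 = 1
(x3 | (((x3 <-> x2) <-> x4) & x4)) -> x2 = 1 -> 0 = 0
((x3 | (((x3 <-> x2) <-> x4) & x4)) -> x2) & x2 = 0 & 0 = 0
x4 ^ x2 = 0 ^ 0 = 0
x4 ^ x2 = 0 ^ 0 = 0
~(x4 ^ x2) = ~0 = 1
~~(x4 ^ x2) = ~1 = 0
(x4 ^ x2) & ~~(x4 ^ x2) = 0 & 0 = 0
(((x3 | (((x3 <-> x2) <-> x4) & x4)) -> x2) & x2) <-> ((x4 ^ x2) & ~~(x4 ^ x2)) = 0 <-> 0 = 1
x3 & ((((x3 | (((x3 <-> x2) <-> x4) & x4)) -> x2) & x2) <-> ((x4 ^ x2) & ~~(x4 ^ x2))) = 1 & 1 = 1
(x3 <-> ((x4 ^ x3) ^ x3)) ^ (x3 & ((((x3 | (((x3 <-> x2) <-> x4) & x4)) -> x2) & x2) <-> ((x4 ^ x2) & ~~(x4 ^ x2)))) = 0 ^ 1 = 1
((x3 <-> ((x4 ^ x3) ^ x3)) ^ (x3 & ((((x3 | (((x3 <-> x2) <-> x4) & x4)) -> x2) & x2) <-> ((x4 ^ x2) & ~~(x4 ^ x2))))) -> x3 = 1 -> 1 = 1

1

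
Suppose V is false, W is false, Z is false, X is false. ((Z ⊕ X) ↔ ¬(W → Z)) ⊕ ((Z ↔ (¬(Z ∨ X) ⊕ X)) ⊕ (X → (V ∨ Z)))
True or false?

Z ⊕ X = F ⊕ F = F
W → Z = F → F = T
¬(W → Z) = ¬T = F
(Z ⊕ X) ↔ ¬(W → Z) = F ↔ F = T
Z ∨ X = F ∨ F = F
¬(Z ∨ X) = ¬F = T
¬(Z ∨ X) ⊕ X = T ⊕ F = T
Z ↔ (¬(Z ∨ X) ⊕ X) = F ↔ T = F
V ∨ Z = F ∨ F = F
X → (V ∨ Z) = F → F = T
(Z ↔ (¬(Z ∨ X) ⊕ X)) ⊕ (X → (V ∨ Z)) = F ⊕ T = T
((Z ⊕ X) ↔ ¬(W → Z)) ⊕ ((Z ↔ (¬(Z ∨ X) ⊕ X)) ⊕ (X → (V ∨ Z))) = T ⊕ T = F

F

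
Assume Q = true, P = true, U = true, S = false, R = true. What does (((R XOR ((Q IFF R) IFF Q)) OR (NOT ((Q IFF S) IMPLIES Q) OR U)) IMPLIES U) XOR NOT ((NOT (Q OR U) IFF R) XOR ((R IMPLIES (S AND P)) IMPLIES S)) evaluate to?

true

Q IFF R = true IFF true = true
(Q IFF R) IFF Q = true IFF true = true
R XOR ((Q IFF R) IFF Q) = true XOR true = false
Q IFF S = true IFF false = false
(Q IFF S) IMPLIES Q = false IMPLIES true = true
NOT ((Q IFF S) IMPLIES Q) = NOT true = false
NOT ((Q IFF S) IMPLIES Q) OR U = false OR true = true
(R XOR ((Q IFF R) IFF Q)) OR (NOT ((Q IFF S) IMPLIES Q) OR U) = false OR true = true
((R XOR ((Q IFF R) IFF Q)) OR (NOT ((Q IFF S) IMPLIES Q) OR U)) IMPLIES U = true IMPLIES true = true
Q OR U = true OR true = true
NOT (Q OR U) = NOT true = false
NOT (Q OR U) IFF R = false IFF true = false
S AND P = false AND true = false
R IMPLIES (S AND P) = true IMPLIES false = false
(R IMPLIES (S AND P)) IMPLIES S = false IMPLIES false = true
(NOT (Q OR U) IFF R) XOR ((R IMPLIES (S AND P)) IMPLIES S) = false XOR true = true
NOT ((NOT (Q OR U) IFF R) XOR ((R IMPLIES (S AND P)) IMPLIES S)) = NOT true = false
(((R XOR ((Q IFF R) IFF Q)) OR (NOT ((Q IFF S) IMPLIES Q) OR U)) IMPLIES U) XOR NOT ((NOT (Q OR U) IFF R) XOR ((R IMPLIES (S AND P)) IMPLIES S)) = true XOR false = true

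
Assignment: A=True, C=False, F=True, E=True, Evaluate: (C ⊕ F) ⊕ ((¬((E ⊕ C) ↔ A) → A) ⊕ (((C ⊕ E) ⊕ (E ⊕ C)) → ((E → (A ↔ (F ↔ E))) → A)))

C ⊕ F = False ⊕ True = True
E ⊕ C = True ⊕ False = True
(E ⊕ C) ↔ A = True ↔ True = True
¬((E ⊕ C) ↔ A) = ¬True = False
¬((E ⊕ C) ↔ A) → A = False → True = True
C ⊕ E = False ⊕ True = True
E ⊕ C = True ⊕ False = True
(C ⊕ E) ⊕ (E ⊕ C) = True ⊕ True = False
F ↔ E = True ↔ True = True
A ↔ (F ↔ E) = True ↔ True = True
E → (A ↔ (F ↔ E)) = True → True = True
(E → (A ↔ (F ↔ E))) → A = True → True = True
((C ⊕ E) ⊕ (E ⊕ C)) → ((E → (A ↔ (F ↔ E))) → A) = False → True = True
(¬((E ⊕ C) ↔ A) → A) ⊕ (((C ⊕ E) ⊕ (E ⊕ C)) → ((E → (A ↔ (F ↔ E))) → A)) = True ⊕ True = False
(C ⊕ F) ⊕ ((¬((E ⊕ C) ↔ A) → A) ⊕ (((C ⊕ E) ⊕ (E ⊕ C)) → ((E → (A ↔ (F ↔ E))) → A))) = True ⊕ False = True

True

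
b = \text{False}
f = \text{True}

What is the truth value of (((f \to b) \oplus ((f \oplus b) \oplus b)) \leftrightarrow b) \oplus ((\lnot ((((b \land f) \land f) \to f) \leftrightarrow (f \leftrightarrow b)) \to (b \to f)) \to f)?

Substituting b=\text{False}, f=\text{True}:
f \to b = \text{True} \to \text{False} = \text{False}
f \oplus b = \text{True} \oplus \text{False} = \text{True}
(f \oplus b) \oplus b = \text{True} \oplus \text{False} = \text{True}
(f \to b) \oplus ((f \oplus b) \oplus b) = \text{False} \oplus \text{True} = \text{True}
((f \to b) \oplus ((f \oplus b) \oplus b)) \leftrightarrow b = \text{True} \leftrightarrow \text{False} = \text{False}
b \land f = \text{False} \land \text{True} = \text{False}
(b \land f) \land f = \text{False} \land \text{True} = \text{False}
((b \land f) \land f) \to f = \text{False} \to \text{True} = \text{True}
f \leftrightarrow b = \text{True} \leftrightarrow \text{False} = \text{False}
(((b \land f) \land f) \to f) \leftrightarrow (f \leftrightarrow b) = \text{True} \leftrightarrow \text{False} = \text{False}
\lnot ((((b \land f) \land f) \to f) \leftrightarrow (f \leftrightarrow b)) = \lnot \text{False} = \text{True}
b \to f = \text{False} \to \text{True} = \text{True}
\lnot ((((b \land f) \land f) \to f) \leftrightarrow (f \leftrightarrow b)) \to (b \to f) = \text{True} \to \text{True} = \text{True}
(\lnot ((((b \land f) \land f) \to f) \leftrightarrow (f \leftrightarrow b)) \to (b \to f)) \to f = \text{True} \to \text{True} = \text{True}
(((f \to b) \oplus ((f \oplus b) \oplus b)) \leftrightarrow b) \oplus ((\lnot ((((b \land f) \land f) \to f) \leftrightarrow (f \leftrightarrow b)) \to (b \to f)) \to f) = \text{False} \oplus \text{True} = \text{True}

\text{True}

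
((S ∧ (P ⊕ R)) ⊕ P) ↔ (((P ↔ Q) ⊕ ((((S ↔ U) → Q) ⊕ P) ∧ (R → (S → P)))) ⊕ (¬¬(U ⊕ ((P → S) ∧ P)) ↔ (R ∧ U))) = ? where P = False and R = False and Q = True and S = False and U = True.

Substituting P=False, R=False, Q=True, S=False, U=True:
P ⊕ R = False ⊕ False = False
S ∧ (P ⊕ R) = False ∧ False = False
(S ∧ (P ⊕ R)) ⊕ P = False ⊕ False = False
P ↔ Q = False ↔ True = False
S ↔ U = False ↔ True = False
(S ↔ U) → Q = False → True = True
((S ↔ U) → Q) ⊕ P = True ⊕ False = True
S → P = False → False = True
R → (S → P) = False → True = True
(((S ↔ U) → Q) ⊕ P) ∧ (R → (S → P)) = True ∧ True = True
(P ↔ Q) ⊕ ((((S ↔ U) → Q) ⊕ P) ∧ (R → (S → P))) = False ⊕ True = True
P → S = False → False = True
(P → S) ∧ P = True ∧ False = False
U ⊕ ((P → S) ∧ P) = True ⊕ False = True
¬(U ⊕ ((P → S) ∧ P)) = ¬True = False
¬¬(U ⊕ ((P → S) ∧ P)) = ¬False = True
R ∧ U = False ∧ True = False
¬¬(U ⊕ ((P → S) ∧ P)) ↔ (R ∧ U) = True ↔ False = False
((P ↔ Q) ⊕ ((((S ↔ U) → Q) ⊕ P) ∧ (R → (S → P)))) ⊕ (¬¬(U ⊕ ((P → S) ∧ P)) ↔ (R ∧ U)) = True ⊕ False = True
((S ∧ (P ⊕ R)) ⊕ P) ↔ (((P ↔ Q) ⊕ ((((S ↔ U) → Q) ⊕ P) ∧ (R → (S → P)))) ⊕ (¬¬(U ⊕ ((P → S) ∧ P)) ↔ (R ∧ U))) = False ↔ True = False

False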